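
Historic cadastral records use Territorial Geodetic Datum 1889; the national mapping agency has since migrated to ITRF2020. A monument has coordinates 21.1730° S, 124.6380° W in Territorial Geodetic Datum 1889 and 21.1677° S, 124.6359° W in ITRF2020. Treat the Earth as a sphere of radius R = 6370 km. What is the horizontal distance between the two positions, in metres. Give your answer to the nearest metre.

628 m

Δφ = -21.1677° − -21.1730° = +0.0053°; Δλ = -124.6359° − -124.6380° = +0.0021°.
1° along a meridian = πR/180 = 111177 m.
ΔN = Δφ × 111177 = 589.2 m; ΔE = Δλ × 111177 × cos(-21.1730°) = +0.0021 × 111177 × 0.932494 = 217.7 m.
Distance = √(ΔE² + ΔN²) = √(217.7² + 589.2²) = 628.2 m.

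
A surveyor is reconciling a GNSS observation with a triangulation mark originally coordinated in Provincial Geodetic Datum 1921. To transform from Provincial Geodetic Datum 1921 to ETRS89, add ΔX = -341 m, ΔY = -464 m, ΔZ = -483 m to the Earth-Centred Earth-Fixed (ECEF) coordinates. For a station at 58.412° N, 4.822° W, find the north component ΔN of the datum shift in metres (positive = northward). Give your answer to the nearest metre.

ΔN = 3 m

The local north axis is (−sin φ cos λ, −sin φ sin λ, cos φ), giving ΔN = 289.448 − 33.225 − 252.999 = 3.22 m.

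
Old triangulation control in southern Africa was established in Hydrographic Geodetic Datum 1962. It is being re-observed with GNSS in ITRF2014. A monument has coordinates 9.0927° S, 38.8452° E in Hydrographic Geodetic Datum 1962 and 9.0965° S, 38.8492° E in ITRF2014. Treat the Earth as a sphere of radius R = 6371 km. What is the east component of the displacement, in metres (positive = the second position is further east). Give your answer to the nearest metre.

Δφ = -9.0965° − -9.0927° = -0.0038°; Δλ = 38.8492° − 38.8452° = +0.0040°.
1° along a meridian = πR/180 = 111195 m.
ΔN = Δφ × 111195 = -422.5 m; ΔE = Δλ × 111195 × cos(-9.0927°) = +0.0040 × 111195 × 0.987434 = 439.2 m.

ΔE = 439 m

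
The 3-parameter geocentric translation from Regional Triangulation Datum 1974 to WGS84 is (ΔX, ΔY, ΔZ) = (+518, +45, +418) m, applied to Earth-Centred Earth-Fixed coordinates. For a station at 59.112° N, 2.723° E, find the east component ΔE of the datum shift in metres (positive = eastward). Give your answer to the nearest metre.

ΔE = 20 m

At φ = 59.112°, λ = 2.723°: sin φ = 0.858172, cos φ = 0.513362, sin λ = 0.047507, cos λ = 0.998871.
ΔE = −sin λ·ΔX + cos λ·ΔY = −(0.047507)·(518) + (0.998871)·(45) = 20.34 m.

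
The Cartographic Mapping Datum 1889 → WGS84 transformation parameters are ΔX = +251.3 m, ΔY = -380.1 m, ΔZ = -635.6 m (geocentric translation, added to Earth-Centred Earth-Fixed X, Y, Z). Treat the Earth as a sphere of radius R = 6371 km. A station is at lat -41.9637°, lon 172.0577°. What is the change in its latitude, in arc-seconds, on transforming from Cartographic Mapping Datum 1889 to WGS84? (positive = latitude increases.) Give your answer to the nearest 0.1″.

sin φ = -0.668660, cos φ = 0.743569, sin λ = 0.138176, cos λ = -0.990408.
North component: ΔN = −sin φ cos λ·ΔX − sin φ sin λ·ΔY + cos φ·ΔZ = −(-0.668660)(-0.990408)(251.3) − (-0.668660)(0.138176)(-380.1) + (0.743569)(-635.6) = -674.15 m.
1° of latitude spans πR/180 = 111195 m, so Δφ = -674.15 / 111195 × 3600 = -21.826″.

Δφ = -21.8″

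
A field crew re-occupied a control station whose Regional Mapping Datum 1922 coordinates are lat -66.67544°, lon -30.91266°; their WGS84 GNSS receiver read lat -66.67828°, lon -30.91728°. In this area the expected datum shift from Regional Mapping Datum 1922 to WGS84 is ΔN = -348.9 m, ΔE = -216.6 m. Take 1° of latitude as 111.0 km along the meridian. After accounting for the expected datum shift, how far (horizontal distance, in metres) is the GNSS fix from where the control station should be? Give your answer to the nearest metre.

36 m

Observed coordinate differences: Δφ = -0.00284°, Δλ = -0.00462°.
Converting to metres (1° lat = 111000 m, cos φ = 0.395939): observed ΔN = -315.2 m, observed ΔE = -203.0 m.
Subtracting the expected shift leaves a residual of -315.2 − (-348.9) = 33.7 m north and -203.0 − (-216.6) = 13.6 m east.
Residual distance = √(33.7² + 13.6²) = 36.3 m.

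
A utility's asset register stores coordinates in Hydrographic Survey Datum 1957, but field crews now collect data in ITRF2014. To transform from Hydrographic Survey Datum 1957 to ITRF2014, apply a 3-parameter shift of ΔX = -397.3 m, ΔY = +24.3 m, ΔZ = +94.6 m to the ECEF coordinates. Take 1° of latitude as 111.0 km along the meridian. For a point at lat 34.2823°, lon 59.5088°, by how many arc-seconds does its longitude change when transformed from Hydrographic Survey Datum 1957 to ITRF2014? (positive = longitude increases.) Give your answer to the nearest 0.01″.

sin φ = 0.563271, cos φ = 0.826272, sin λ = 0.861707, cos λ = 0.507406.
East component: ΔE = −sin λ·ΔX + cos λ·ΔY = −(0.861707)(-397.3) + (0.507406)(24.3) = 354.69 m.
1° of latitude spans 111000 m; at latitude φ, 1° of longitude spans that × cos φ = 91716.2 m, so Δλ = 354.69 / 91716.2 × 3600 = 13.922″.

Δλ = 13.92″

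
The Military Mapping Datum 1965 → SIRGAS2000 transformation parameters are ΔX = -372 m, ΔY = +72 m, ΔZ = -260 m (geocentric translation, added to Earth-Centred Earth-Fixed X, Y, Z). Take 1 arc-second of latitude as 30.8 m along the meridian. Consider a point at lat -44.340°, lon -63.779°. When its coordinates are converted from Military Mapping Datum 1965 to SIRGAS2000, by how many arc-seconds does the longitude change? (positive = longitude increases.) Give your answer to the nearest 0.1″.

Δλ = -13.7″

sin φ = -0.698915, cos φ = 0.715205, sin λ = -0.897096, cos λ = 0.441835.
East component: ΔE = −sin λ·ΔX + cos λ·ΔY = −(-0.897096)(-372) + (0.441835)(72) = -301.91 m.
1° of latitude spans 3600 × 30.80 = 110880 m; at latitude φ, 1° of longitude spans that × cos φ = 79301.9 m, so Δλ = -301.91 / 79301.9 × 3600 = -13.705″.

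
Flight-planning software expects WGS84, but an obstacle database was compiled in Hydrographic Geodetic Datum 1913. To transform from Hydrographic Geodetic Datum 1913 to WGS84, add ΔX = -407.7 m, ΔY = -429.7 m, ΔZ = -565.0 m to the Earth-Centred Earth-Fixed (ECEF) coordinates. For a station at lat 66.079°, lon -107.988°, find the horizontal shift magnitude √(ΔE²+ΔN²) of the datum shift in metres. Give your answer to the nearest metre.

The local east axis at (φ, λ) is (−sin λ, cos λ, 0), so ΔE = −sin(-107.988°)·(-407.7) + cos(-107.988°)·(-429.7) = -255.07 m.
The local north axis is (−sin φ cos λ, −sin φ sin λ, cos φ), giving ΔN = -115.090 − 373.592 − 229.094 = -717.78 m.
Horizontal magnitude = √(ΔE² + ΔN²) = √((-255.07)² + (-717.78)²) = 761.75 m.

762 m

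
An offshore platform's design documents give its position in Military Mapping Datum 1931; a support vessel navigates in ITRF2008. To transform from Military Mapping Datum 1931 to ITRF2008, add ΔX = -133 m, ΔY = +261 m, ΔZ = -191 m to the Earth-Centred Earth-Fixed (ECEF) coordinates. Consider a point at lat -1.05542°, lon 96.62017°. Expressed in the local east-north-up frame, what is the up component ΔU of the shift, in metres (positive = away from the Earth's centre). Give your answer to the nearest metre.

ΔU = 278 m

At φ = -1.05542°, λ = 96.62017°: sin φ = -0.018420, cos φ = 0.999830, sin λ = 0.993332, cos λ = -0.115287.
ΔU = cos φ cos λ·ΔX + cos φ sin λ·ΔY + sin φ·ΔZ = (0.999830)(-0.115287)(-133) + (0.999830)(0.993332)(261) + (-0.018420)(-191) = 278.06 m.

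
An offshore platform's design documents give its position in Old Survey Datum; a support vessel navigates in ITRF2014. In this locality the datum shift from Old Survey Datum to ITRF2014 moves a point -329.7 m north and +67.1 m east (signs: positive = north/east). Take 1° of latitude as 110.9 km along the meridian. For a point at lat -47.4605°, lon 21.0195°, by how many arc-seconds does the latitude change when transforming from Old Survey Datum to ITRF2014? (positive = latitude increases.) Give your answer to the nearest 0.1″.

1° of latitude = 110.9 km, so Δφ = -329.7 / 110900 = -0.0029729° = -10.703″.

Δφ = -10.7″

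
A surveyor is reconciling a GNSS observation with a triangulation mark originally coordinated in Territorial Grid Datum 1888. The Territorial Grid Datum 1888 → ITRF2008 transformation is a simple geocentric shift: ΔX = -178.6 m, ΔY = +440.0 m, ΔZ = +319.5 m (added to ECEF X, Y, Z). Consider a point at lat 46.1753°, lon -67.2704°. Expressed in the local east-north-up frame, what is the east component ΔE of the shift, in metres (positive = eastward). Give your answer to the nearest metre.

ΔE = 5 m

At φ = 46.1753°, λ = -67.2704°: sin φ = 0.721462, cos φ = 0.692454, sin λ = -0.922339, cos λ = 0.386383.
ΔE = −sin λ·ΔX + cos λ·ΔY = −(-0.922339)·(-178.6) + (0.386383)·(440.0) = 5.28 m.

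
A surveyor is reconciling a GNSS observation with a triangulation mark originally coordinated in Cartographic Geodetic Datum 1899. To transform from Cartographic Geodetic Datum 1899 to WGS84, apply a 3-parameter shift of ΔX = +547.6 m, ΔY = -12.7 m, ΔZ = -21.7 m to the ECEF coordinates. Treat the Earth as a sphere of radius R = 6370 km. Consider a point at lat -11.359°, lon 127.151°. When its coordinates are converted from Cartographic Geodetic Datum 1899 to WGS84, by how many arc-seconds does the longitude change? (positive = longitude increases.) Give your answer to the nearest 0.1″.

sin φ = -0.196956, cos φ = 0.980412, sin λ = 0.797047, cos λ = -0.603918.
East component: ΔE = −sin λ·ΔX + cos λ·ΔY = −(0.797047)(547.6) + (-0.603918)(-12.7) = -428.79 m.
1° of latitude spans πR/180 = 111177 m; at latitude φ, 1° of longitude spans that × cos φ = 108999.8 m, so Δλ = -428.79 / 108999.8 × 3600 = -14.162″.

Δλ = -14.2″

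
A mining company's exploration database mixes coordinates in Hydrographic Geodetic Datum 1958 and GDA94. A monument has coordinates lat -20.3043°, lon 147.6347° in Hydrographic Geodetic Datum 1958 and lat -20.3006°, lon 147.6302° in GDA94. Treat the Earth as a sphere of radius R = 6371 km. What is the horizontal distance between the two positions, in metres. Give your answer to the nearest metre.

Δφ = -20.3006° − -20.3043° = +0.0037°; Δλ = 147.6302° − 147.6347° = -0.0045°.
1° along a meridian = πR/180 = 111195 m.
ΔN = Δφ × 111195 = 411.4 m; ΔE = Δλ × 111195 × cos(-20.3043°) = -0.0045 × 111195 × 0.937863 = -469.3 m.
Distance = √(ΔE² + ΔN²) = √((-469.3)² + 411.4²) = 624.1 m.

624 m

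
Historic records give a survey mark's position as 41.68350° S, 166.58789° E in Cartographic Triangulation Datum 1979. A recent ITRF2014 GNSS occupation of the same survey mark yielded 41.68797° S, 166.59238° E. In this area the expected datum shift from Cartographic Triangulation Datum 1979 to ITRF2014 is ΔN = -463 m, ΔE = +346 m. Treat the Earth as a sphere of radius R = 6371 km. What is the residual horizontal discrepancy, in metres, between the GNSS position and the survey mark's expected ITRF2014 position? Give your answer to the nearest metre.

Observed coordinate differences: Δφ = -0.00447°, Δλ = +0.00449°.
Converting to metres (1° lat = 111195 m, cos φ = 0.746830): observed ΔN = -497.0 m, observed ΔE = 372.9 m.
Subtracting the expected shift leaves a residual of -497.0 − (-463) = -34.0 m north and 372.9 − (346) = 26.9 m east.
Residual distance = √((-34.0)² + 26.9²) = 43.4 m.

43 m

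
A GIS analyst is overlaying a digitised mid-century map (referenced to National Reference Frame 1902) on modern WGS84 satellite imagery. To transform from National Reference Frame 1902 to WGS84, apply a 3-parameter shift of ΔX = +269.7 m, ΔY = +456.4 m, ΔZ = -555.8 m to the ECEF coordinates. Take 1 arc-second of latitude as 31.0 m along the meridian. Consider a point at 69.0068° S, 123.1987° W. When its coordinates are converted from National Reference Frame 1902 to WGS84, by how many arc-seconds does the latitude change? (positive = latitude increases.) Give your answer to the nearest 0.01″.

sin φ = -0.933623, cos φ = 0.358257, sin λ = -0.836777, cos λ = -0.547544.
North component: ΔN = −sin φ cos λ·ΔX − sin φ sin λ·ΔY + cos φ·ΔZ = −(-0.933623)(-0.547544)(269.7) − (-0.933623)(-0.836777)(456.4) + (0.358257)(-555.8) = -693.55 m.
1° of latitude spans 3600 × 31.00 = 111600 m, so Δφ = -693.55 / 111600 × 3600 = -22.372″.

Δφ = -22.37″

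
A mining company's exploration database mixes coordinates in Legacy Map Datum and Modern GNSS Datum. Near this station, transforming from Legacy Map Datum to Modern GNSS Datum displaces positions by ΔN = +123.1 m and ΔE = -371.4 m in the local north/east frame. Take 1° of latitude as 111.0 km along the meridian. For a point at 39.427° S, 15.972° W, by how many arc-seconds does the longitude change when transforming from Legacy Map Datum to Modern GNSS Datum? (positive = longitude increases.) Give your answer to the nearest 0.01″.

Δλ = -15.59″

At latitude -39.427°, cos φ = 0.772434.
1° of longitude at this latitude = 111.0 × cos φ = 85.74 km, so Δλ = -371.4 / 85740.2 = -0.0043317° = -15.594″.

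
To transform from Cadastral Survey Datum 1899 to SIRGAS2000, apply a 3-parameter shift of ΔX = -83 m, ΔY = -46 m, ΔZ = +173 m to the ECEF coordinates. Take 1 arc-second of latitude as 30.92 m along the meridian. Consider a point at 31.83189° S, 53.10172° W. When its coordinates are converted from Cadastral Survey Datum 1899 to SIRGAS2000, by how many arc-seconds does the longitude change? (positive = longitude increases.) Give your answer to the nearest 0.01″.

Δλ = -3.58″

sin φ = -0.527429, cos φ = 0.849599, sin λ = -0.799703, cos λ = 0.600396.
East component: ΔE = −sin λ·ΔX + cos λ·ΔY = −(-0.799703)(-83) + (0.600396)(-46) = -93.99 m.
1° of latitude spans 3600 × 30.92 = 111312 m; at latitude φ, 1° of longitude spans that × cos φ = 94570.6 m, so Δλ = -93.99 / 94570.6 × 3600 = -3.578″.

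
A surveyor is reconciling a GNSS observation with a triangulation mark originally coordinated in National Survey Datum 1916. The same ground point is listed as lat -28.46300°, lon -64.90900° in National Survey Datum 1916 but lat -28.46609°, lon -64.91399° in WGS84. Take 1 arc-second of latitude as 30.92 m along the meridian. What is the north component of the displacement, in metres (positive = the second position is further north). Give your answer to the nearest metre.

ΔN = -344 m

Δφ = -28.46609° − -28.46300° = -0.00309°; Δλ = -64.91399° − -64.90900° = -0.00499°.
1° of latitude = 3600 × 30.92 = 111312 m.
ΔN = Δφ × 111312 = -344.0 m; ΔE = Δλ × 111312 × cos(-28.46300°) = -0.00499 × 111312 × 0.879125 = -488.3 m.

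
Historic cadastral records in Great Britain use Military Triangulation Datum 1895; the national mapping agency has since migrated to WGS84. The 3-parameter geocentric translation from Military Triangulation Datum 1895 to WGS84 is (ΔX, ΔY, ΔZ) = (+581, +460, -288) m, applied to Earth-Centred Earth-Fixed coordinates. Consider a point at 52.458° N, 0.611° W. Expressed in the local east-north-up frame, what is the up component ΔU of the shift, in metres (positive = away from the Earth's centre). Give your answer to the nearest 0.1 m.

ΔU = 122.7 m

At φ = 52.458°, λ = -0.611°: sin φ = 0.792907, cos φ = 0.609343, sin λ = -0.010664, cos λ = 0.999943.
ΔU = cos φ cos λ·ΔX + cos φ sin λ·ΔY + sin φ·ΔZ = (0.609343)(0.999943)(581) + (0.609343)(-0.010664)(460) + (0.792907)(-288) = 122.66 m.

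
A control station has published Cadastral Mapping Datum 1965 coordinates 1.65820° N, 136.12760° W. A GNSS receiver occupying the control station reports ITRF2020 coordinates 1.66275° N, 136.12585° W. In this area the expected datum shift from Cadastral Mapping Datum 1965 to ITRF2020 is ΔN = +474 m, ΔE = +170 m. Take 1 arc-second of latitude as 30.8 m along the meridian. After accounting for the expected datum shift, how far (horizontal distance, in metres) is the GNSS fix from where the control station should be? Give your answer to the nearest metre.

39 m

Observed coordinate differences: Δφ = +0.00455°, Δλ = +0.00175°.
Converting to metres (1° lat = 110880 m, cos φ = 0.999581): observed ΔN = 504.5 m, observed ΔE = 194.0 m.
Subtracting the expected shift leaves a residual of 504.5 − (474) = 30.5 m north and 194.0 − (170) = 24.0 m east.
Residual distance = √(30.5² + 24.0²) = 38.8 m.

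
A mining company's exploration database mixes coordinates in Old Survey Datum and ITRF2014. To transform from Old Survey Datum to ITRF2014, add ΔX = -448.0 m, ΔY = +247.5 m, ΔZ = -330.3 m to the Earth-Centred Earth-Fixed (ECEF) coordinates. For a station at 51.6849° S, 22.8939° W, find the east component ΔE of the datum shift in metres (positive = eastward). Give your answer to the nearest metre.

ΔE = 54 m

The local east axis at (φ, λ) is (−sin λ, cos λ, 0), so ΔE = −sin(-22.8939°)·(-448.0) + cos(-22.8939°)·247.5 = 53.72 m.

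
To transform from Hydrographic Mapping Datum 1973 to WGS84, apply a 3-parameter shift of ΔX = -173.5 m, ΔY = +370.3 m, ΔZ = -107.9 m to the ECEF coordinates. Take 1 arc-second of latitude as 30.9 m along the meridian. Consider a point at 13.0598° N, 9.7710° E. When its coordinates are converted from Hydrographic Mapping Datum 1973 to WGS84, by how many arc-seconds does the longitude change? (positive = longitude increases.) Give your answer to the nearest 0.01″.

Δλ = 13.10″

sin φ = 0.225968, cos φ = 0.974135, sin λ = 0.169711, cos λ = 0.985494.
East component: ΔE = −sin λ·ΔX + cos λ·ΔY = −(0.169711)(-173.5) + (0.985494)(370.3) = 394.37 m.
1° of latitude spans 3600 × 30.90 = 111240 m; at latitude φ, 1° of longitude spans that × cos φ = 108362.7 m, so Δλ = 394.37 / 108362.7 × 3600 = 13.102″.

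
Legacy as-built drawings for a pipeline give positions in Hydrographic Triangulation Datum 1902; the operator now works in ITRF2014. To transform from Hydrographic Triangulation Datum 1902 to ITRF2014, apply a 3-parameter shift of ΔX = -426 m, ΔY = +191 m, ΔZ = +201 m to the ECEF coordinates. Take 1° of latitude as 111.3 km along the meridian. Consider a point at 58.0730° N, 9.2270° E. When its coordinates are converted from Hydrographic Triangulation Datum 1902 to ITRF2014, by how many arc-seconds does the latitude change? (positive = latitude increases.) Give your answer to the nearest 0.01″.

Δφ = 14.14″

sin φ = 0.848723, cos φ = 0.528838, sin λ = 0.160346, cos λ = 0.987061.
North component: ΔN = −sin φ cos λ·ΔX − sin φ sin λ·ΔY + cos φ·ΔZ = −(0.848723)(0.987061)(-426) − (0.848723)(0.160346)(191) + (0.528838)(201) = 437.18 m.
1° of latitude spans 111300 m, so Δφ = 437.18 / 111300 × 3600 = 14.141″.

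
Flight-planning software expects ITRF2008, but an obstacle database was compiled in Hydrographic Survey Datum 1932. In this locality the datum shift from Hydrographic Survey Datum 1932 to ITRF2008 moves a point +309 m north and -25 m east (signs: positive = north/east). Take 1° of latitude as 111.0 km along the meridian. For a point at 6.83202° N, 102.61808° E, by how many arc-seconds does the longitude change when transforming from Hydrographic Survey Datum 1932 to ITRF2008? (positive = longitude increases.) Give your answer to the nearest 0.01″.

Δλ = -0.82″

At latitude 6.83202°, cos φ = 0.992899.
1° of longitude at this latitude = 111.0 × cos φ = 110.21 km, so Δλ = -25.0 / 110211.8 = -0.0002268° = -0.817″.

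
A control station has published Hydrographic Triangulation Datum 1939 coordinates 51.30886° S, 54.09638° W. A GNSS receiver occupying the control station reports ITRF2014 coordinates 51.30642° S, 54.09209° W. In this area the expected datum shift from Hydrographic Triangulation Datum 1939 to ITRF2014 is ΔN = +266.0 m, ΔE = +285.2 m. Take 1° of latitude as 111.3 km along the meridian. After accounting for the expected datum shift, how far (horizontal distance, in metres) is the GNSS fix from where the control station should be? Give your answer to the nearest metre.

Observed coordinate differences: Δφ = +0.00244°, Δλ = +0.00429°.
Converting to metres (1° lat = 111300 m, cos φ = 0.625122): observed ΔN = 271.6 m, observed ΔE = 298.5 m.
Subtracting the expected shift leaves a residual of 271.6 − (266.0) = 5.6 m north and 298.5 − (285.2) = 13.3 m east.
Residual distance = √(5.6² + 13.3²) = 14.4 m.

14 m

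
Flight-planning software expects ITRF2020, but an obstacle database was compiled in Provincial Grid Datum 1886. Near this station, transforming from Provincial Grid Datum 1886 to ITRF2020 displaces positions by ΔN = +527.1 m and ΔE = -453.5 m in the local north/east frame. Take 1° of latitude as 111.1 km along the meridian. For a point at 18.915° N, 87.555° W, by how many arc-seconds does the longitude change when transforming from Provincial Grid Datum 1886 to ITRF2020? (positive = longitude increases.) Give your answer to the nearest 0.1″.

Δλ = -15.5″

At latitude 18.915°, cos φ = 0.946001.
1° of longitude at this latitude = 111.1 × cos φ = 105.10 km, so Δλ = -453.5 / 105100.7 = -0.0043149° = -15.534″.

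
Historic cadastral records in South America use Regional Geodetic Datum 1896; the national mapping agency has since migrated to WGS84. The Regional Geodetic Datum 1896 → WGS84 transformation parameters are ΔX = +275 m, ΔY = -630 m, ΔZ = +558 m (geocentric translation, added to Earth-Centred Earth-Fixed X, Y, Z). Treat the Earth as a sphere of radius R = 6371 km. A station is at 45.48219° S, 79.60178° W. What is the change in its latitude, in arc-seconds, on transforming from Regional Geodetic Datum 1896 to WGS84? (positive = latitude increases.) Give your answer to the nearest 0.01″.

Δφ = 28.12″

sin φ = -0.713033, cos φ = 0.701131, sin λ = -0.983577, cos λ = 0.180489.
North component: ΔN = −sin φ cos λ·ΔX − sin φ sin λ·ΔY + cos φ·ΔZ = −(-0.713033)(0.180489)(275) − (-0.713033)(-0.983577)(-630) + (0.701131)(558) = 868.46 m.
1° of latitude spans πR/180 = 111195 m, so Δφ = 868.46 / 111195 × 3600 = 28.117″.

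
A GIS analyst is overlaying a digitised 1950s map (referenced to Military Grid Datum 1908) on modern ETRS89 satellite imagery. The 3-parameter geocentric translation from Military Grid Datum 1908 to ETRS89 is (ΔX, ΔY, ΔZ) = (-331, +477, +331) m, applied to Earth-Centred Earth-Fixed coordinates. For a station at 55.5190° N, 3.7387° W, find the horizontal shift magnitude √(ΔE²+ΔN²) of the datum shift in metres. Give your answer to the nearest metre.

665 m

The local east axis at (φ, λ) is (−sin λ, cos λ, 0), so ΔE = −sin(-3.7387°)·(-331) + cos(-3.7387°)·477 = 454.40 m.
The local north axis is (−sin φ cos λ, −sin φ sin λ, cos φ), giving ΔN = 272.267 + 25.639 + 187.390 = 485.30 m.
Horizontal magnitude = √(ΔE² + ΔN²) = √(454.40² + 485.30²) = 664.83 m.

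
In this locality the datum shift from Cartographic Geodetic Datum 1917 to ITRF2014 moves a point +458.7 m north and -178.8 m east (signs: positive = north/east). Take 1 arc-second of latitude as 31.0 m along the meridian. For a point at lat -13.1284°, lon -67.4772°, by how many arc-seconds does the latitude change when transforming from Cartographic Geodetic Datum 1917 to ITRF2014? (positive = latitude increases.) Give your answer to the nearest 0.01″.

1″ of latitude = 31.00 m, so Δφ = 458.7 / 31.00 = 14.797″.

Δφ = 14.80″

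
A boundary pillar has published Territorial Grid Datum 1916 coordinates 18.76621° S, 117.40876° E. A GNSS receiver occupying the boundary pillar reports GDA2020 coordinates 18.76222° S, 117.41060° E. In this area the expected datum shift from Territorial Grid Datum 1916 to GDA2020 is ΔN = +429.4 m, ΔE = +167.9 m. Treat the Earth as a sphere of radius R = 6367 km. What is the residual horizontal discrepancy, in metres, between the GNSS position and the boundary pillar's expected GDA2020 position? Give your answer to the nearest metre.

Observed coordinate differences: Δφ = +0.00399°, Δλ = +0.00184°.
Converting to metres (1° lat = 111125 m, cos φ = 0.946839): observed ΔN = 443.4 m, observed ΔE = 193.6 m.
Subtracting the expected shift leaves a residual of 443.4 − (429.4) = 14.0 m north and 193.6 − (167.9) = 25.7 m east.
Residual distance = √(14.0² + 25.7²) = 29.3 m.

29 m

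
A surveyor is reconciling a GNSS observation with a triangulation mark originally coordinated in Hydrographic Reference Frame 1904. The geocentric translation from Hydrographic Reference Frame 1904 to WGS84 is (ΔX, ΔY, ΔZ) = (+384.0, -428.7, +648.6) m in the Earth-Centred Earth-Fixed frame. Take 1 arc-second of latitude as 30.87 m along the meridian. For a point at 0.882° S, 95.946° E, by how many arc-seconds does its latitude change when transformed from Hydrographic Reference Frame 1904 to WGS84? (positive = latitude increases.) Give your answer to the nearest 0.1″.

Δφ = 20.8″

sin φ = -0.015393, cos φ = 0.999882, sin λ = 0.994620, cos λ = -0.103591.
North component: ΔN = −sin φ cos λ·ΔX − sin φ sin λ·ΔY + cos φ·ΔZ = −(-0.015393)(-0.103591)(384.0) − (-0.015393)(0.994620)(-428.7) + (0.999882)(648.6) = 641.35 m.
1° of latitude spans 3600 × 30.87 = 111132 m, so Δφ = 641.35 / 111132 × 3600 = 20.776″.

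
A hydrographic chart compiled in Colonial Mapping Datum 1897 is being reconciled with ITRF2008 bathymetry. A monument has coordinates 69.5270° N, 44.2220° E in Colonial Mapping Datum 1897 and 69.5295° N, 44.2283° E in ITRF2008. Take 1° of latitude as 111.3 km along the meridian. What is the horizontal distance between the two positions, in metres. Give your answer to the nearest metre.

Δφ = 69.5295° − 69.5270° = +0.0025°; Δλ = 44.2283° − 44.2220° = +0.0063°.
ΔN = Δφ × 111300 = 278.2 m; ΔE = Δλ × 111300 × cos(69.5270°) = +0.0063 × 111300 × 0.349766 = 245.3 m.
Distance = √(ΔE² + ΔN²) = √(245.3² + 278.2²) = 370.9 m.

371 m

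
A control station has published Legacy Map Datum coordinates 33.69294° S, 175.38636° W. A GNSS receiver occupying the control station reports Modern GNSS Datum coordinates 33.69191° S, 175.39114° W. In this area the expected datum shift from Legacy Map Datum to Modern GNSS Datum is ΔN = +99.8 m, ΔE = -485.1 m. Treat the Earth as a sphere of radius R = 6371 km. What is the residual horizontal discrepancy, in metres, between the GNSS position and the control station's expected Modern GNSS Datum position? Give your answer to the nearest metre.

Observed coordinate differences: Δφ = +0.00103°, Δλ = -0.00478°.
Converting to metres (1° lat = 111195 m, cos φ = 0.832022): observed ΔN = 114.5 m, observed ΔE = -442.2 m.
Subtracting the expected shift leaves a residual of 114.5 − (99.8) = 14.7 m north and -442.2 − (-485.1) = 42.9 m east.
Residual distance = √(14.7² + 42.9²) = 45.3 m.

45 m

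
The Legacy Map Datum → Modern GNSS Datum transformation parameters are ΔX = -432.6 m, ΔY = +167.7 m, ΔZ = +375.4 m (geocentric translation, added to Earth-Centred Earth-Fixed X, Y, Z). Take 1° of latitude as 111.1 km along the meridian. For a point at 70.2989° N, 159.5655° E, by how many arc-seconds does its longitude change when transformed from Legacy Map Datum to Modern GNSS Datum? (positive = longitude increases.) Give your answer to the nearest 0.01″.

sin φ = 0.941464, cos φ = 0.337113, sin λ = 0.349136, cos λ = -0.937072.
East component: ΔE = −sin λ·ΔX + cos λ·ΔY = −(0.349136)(-432.6) + (-0.937072)(167.7) = -6.11 m.
1° of latitude spans 111100 m; at latitude φ, 1° of longitude spans that × cos φ = 37453.3 m, so Δλ = -6.11 / 37453.3 × 3600 = -0.587″.

Δλ = -0.59″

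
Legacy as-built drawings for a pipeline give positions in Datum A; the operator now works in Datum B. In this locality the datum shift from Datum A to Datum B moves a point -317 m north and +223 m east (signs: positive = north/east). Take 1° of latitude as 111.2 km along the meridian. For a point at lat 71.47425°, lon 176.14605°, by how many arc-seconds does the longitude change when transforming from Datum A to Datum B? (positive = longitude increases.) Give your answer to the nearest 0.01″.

Δλ = 22.72″

At latitude 71.47425°, cos φ = 0.317731.
1° of longitude at this latitude = 111.2 × cos φ = 35.33 km, so Δλ = 223.0 / 35331.7 = 0.0063116° = 22.722″.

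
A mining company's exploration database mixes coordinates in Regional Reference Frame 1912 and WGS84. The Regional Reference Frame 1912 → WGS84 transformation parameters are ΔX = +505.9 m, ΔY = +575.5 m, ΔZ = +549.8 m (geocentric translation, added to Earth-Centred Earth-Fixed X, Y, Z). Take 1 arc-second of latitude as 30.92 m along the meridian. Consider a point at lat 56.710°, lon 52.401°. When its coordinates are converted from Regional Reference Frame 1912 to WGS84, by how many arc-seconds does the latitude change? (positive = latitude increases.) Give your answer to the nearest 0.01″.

Δφ = -10.91″

sin φ = 0.835903, cos φ = 0.548877, sin λ = 0.792300, cos λ = 0.610131.
North component: ΔN = −sin φ cos λ·ΔX − sin φ sin λ·ΔY + cos φ·ΔZ = −(0.835903)(0.610131)(505.9) − (0.835903)(0.792300)(575.5) + (0.548877)(549.8) = -337.39 m.
1° of latitude spans 3600 × 30.92 = 111312 m, so Δφ = -337.39 / 111312 × 3600 = -10.912″.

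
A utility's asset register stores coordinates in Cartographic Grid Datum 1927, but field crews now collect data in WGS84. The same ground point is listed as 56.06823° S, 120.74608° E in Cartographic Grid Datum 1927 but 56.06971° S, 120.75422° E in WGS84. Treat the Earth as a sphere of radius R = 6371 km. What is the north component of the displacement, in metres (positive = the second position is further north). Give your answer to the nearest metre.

ΔN = -165 m

Δφ = -56.06971° − -56.06823° = -0.00148°; Δλ = 120.75422° − 120.74608° = +0.00814°.
1° along a meridian = πR/180 = 111195 m.
ΔN = Δφ × 111195 = -164.6 m; ΔE = Δλ × 111195 × cos(-56.06823°) = +0.00814 × 111195 × 0.558205 = 505.2 m.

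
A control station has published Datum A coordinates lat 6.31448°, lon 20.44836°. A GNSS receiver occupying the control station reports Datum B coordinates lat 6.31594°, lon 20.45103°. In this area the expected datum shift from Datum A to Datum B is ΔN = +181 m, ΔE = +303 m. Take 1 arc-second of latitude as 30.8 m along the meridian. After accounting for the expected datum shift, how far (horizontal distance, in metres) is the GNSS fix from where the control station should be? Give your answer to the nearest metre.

21 m

Observed coordinate differences: Δφ = +0.00146°, Δλ = +0.00267°.
Converting to metres (1° lat = 110880 m, cos φ = 0.993933): observed ΔN = 161.9 m, observed ΔE = 294.3 m.
Subtracting the expected shift leaves a residual of 161.9 − (181) = -19.1 m north and 294.3 − (303) = -8.7 m east.
Residual distance = √((-19.1)² + (-8.7)²) = 21.0 m.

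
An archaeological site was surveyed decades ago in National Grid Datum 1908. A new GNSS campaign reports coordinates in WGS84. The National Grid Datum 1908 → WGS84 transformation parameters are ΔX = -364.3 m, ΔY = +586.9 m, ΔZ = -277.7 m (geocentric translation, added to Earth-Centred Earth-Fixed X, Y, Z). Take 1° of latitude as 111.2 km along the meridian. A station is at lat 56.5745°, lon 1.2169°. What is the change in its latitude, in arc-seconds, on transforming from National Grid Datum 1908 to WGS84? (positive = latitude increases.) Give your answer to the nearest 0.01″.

sin φ = 0.834603, cos φ = 0.550852, sin λ = 0.021237, cos λ = 0.999774.
North component: ΔN = −sin φ cos λ·ΔX − sin φ sin λ·ΔY + cos φ·ΔZ = −(0.834603)(0.999774)(-364.3) − (0.834603)(0.021237)(586.9) + (0.550852)(-277.7) = 140.60 m.
1° of latitude spans 111200 m, so Δφ = 140.60 / 111200 × 3600 = 4.552″.

Δφ = 4.55″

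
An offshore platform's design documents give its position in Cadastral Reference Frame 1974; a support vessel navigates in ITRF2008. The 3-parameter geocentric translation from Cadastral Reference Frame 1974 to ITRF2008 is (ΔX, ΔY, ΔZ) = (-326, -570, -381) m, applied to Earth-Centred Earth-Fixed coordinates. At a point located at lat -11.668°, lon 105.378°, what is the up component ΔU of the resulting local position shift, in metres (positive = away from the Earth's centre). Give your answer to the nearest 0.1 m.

ΔU = -376.5 m

The local up (radial) axis is (cos φ cos λ, cos φ sin λ, sin φ), giving ΔU = 84.664 − 538.236 + 77.054 = -376.52 m.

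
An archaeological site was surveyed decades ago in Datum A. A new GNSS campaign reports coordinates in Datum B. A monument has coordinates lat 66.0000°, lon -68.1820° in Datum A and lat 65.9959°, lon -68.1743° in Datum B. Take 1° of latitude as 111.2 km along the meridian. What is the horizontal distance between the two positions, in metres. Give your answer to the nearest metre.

Δφ = 65.9959° − 66.0000° = -0.0041°; Δλ = -68.1743° − -68.1820° = +0.0077°.
ΔN = Δφ × 111200 = -455.9 m; ΔE = Δλ × 111200 × cos(66.0000°) = +0.0077 × 111200 × 0.406737 = 348.3 m.
Distance = √(ΔE² + ΔN²) = √(348.3² + (-455.9)²) = 573.7 m.

574 m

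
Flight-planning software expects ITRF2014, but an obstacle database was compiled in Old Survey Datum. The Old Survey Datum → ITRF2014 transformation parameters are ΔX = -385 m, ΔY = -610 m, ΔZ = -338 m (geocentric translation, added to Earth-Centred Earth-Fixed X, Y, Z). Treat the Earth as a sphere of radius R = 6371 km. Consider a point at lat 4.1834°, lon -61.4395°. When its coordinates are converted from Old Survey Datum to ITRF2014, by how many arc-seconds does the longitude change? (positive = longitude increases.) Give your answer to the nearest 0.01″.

sin φ = 0.072949, cos φ = 0.997336, sin λ = -0.878313, cos λ = 0.478086.
East component: ΔE = −sin λ·ΔX + cos λ·ΔY = −(-0.878313)(-385) + (0.478086)(-610) = -629.78 m.
1° of latitude spans πR/180 = 111195 m; at latitude φ, 1° of longitude spans that × cos φ = 110898.7 m, so Δλ = -629.78 / 110898.7 × 3600 = -20.444″.

Δλ = -20.44″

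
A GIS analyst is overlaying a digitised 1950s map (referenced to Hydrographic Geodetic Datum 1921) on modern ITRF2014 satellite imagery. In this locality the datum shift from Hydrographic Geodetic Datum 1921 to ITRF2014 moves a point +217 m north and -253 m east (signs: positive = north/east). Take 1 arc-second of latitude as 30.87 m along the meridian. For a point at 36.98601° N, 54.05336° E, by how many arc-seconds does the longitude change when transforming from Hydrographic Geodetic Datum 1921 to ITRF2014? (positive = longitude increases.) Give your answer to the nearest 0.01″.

At latitude 36.98601°, cos φ = 0.798782.
1″ of longitude at this latitude = 30.87 × cos φ = 24.6584 m, so Δλ = -253.0 / 24.6584 = -10.260″.

Δλ = -10.26″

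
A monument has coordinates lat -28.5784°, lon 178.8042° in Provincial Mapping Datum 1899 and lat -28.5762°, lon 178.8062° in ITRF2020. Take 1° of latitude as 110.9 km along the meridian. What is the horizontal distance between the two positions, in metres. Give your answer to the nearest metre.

Δφ = -28.5762° − -28.5784° = +0.0022°; Δλ = 178.8062° − 178.8042° = +0.0020°.
ΔN = Δφ × 110900 = 244.0 m; ΔE = Δλ × 110900 × cos(-28.5784°) = +0.0020 × 110900 × 0.878163 = 194.8 m.
Distance = √(ΔE² + ΔN²) = √(194.8² + 244.0²) = 312.2 m.

312 m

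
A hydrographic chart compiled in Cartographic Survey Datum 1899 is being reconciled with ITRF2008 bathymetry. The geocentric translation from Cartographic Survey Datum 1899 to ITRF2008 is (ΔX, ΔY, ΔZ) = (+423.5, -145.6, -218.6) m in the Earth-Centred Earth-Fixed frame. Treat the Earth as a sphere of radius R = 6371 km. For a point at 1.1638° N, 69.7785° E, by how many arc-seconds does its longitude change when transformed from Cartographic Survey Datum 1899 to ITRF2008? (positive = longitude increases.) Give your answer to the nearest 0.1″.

sin φ = 0.020311, cos φ = 0.999794, sin λ = 0.938363, cos λ = 0.345650.
East component: ΔE = −sin λ·ΔX + cos λ·ΔY = −(0.938363)(423.5) + (0.345650)(-145.6) = -447.72 m.
1° of latitude spans πR/180 = 111195 m; at latitude φ, 1° of longitude spans that × cos φ = 111172.0 m, so Δλ = -447.72 / 111172.0 × 3600 = -14.498″.

Δλ = -14.5″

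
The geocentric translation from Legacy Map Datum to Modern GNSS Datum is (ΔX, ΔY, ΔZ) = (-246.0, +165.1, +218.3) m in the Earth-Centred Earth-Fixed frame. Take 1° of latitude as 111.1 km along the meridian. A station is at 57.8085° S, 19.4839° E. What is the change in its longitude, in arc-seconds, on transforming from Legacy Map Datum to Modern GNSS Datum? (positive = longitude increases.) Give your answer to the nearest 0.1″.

sin φ = -0.846272, cos φ = 0.532751, sin λ = 0.333542, cos λ = 0.942735.
East component: ΔE = −sin λ·ΔX + cos λ·ΔY = −(0.333542)(-246.0) + (0.942735)(165.1) = 237.70 m.
1° of latitude spans 111100 m; at latitude φ, 1° of longitude spans that × cos φ = 59188.6 m, so Δλ = 237.70 / 59188.6 × 3600 = 14.457″.

Δλ = 14.5″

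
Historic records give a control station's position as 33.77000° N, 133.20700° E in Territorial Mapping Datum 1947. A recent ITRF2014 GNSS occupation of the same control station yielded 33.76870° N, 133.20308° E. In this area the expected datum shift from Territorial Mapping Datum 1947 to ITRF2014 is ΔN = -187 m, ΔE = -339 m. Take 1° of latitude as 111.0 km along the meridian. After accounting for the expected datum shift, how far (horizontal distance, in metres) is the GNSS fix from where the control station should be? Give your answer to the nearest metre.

Observed coordinate differences: Δφ = -0.00130°, Δλ = -0.00392°.
Converting to metres (1° lat = 111000 m, cos φ = 0.831276): observed ΔN = -144.3 m, observed ΔE = -361.7 m.
Subtracting the expected shift leaves a residual of -144.3 − (-187) = 42.7 m north and -361.7 − (-339) = -22.7 m east.
Residual distance = √(42.7² + (-22.7)²) = 48.4 m.

48 m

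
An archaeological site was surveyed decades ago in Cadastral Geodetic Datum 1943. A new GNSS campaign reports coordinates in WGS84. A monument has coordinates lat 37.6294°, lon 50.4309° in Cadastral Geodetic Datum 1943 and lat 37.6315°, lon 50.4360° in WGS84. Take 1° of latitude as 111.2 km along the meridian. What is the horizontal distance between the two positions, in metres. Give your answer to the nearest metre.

Δφ = 37.6315° − 37.6294° = +0.0021°; Δλ = 50.4360° − 50.4309° = +0.0051°.
ΔN = Δφ × 111200 = 233.5 m; ΔE = Δλ × 111200 × cos(37.6294°) = +0.0051 × 111200 × 0.791976 = 449.1 m.
Distance = √(ΔE² + ΔN²) = √(449.1² + 233.5²) = 506.2 m.

506 m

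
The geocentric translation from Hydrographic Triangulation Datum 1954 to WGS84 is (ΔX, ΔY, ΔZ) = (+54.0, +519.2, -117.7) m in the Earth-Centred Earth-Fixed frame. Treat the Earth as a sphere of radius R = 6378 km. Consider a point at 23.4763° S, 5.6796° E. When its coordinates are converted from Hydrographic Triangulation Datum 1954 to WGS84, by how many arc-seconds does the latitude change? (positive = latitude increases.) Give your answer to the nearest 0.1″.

Δφ = -2.1″

sin φ = -0.398370, cos φ = 0.917225, sin λ = 0.098965, cos λ = 0.995091.
North component: ΔN = −sin φ cos λ·ΔX − sin φ sin λ·ΔY + cos φ·ΔZ = −(-0.398370)(0.995091)(54.0) − (-0.398370)(0.098965)(519.2) + (0.917225)(-117.7) = -66.08 m.
1° of latitude spans πR/180 = 111317 m, so Δφ = -66.08 / 111317 × 3600 = -2.137″.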